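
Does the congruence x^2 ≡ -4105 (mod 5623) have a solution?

(-4105|5623)
  = -(4105|5623)    [5623 ≡ 3 mod 4 ⇒ (-1|5623) = -1]
  = -(5623|4105)    [QR: 4105 ≡ 1 mod 4, sign kept]
  = -(1518|4105)    [5623 ≡ 1518 mod 4105]
  = -(759|4105)    [4105 ≡ 1 mod 8 ⇒ (2|4105) = +1]
  = -(4105|759)    [QR: 4105 ≡ 1 mod 4, sign kept]
  = -(310|759)    [4105 ≡ 310 mod 759]
  = -(155|759)    [759 ≡ 7 mod 8 ⇒ (2|759) = +1]
  = (759|155)    [QR: both ≡ 3 mod 4, sign flips]
  = (139|155)    [759 ≡ 139 mod 155]
  = -(155|139)    [QR: both ≡ 3 mod 4, sign flips]
  = -(16|139)    [155 ≡ 16 mod 139]
  = -(1|139)    [139 ≡ 3 mod 8 ⇒ (2|139)^4 = +1]
  = -1    [(1|139) = 1]
(-4105|5623) = -1, and 5623 is prime, so -4105 is not a quadratic residue mod 5623.

no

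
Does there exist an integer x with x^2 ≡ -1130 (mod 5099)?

(-1130/5099)
  = (3969/5099)    [-1130 ≡ 3969 mod 5099]
  = (5099/3969)    [QR: 3969 ≡ 1 mod 4, sign kept]
  = (1130/3969)    [5099 ≡ 1130 mod 3969]
  = (565/3969)    [3969 ≡ 1 mod 8 ⇒ (2/3969) = +1]
  = (3969/565)    [QR: 565 ≡ 1 mod 4, sign kept]
  = (14/565)    [3969 ≡ 14 mod 565]
  = -(7/565)    [565 ≡ 5 mod 8 ⇒ (2/565) = -1]
  = -(565/7)    [QR: 565 ≡ 1 mod 4, sign kept]
  = -(5/7)    [565 ≡ 5 mod 7]
  = -(7/5)    [QR: 5 ≡ 1 mod 4, sign kept]
  = -(2/5)    [7 ≡ 2 mod 5]
  = (1/5)    [5 ≡ 5 mod 8 ⇒ (2/5) = -1]
  = 1    [(1/5) = 1]
(-1130/5099) = 1, and 5099 is prime, so -1130 is a quadratic residue mod 5099.

yes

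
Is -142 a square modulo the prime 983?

yes

(-142|983)
  = -(142|983)    [983 ≡ 3 mod 4 ⇒ (-1|983) = -1]
  = -(71|983)    [983 ≡ 7 mod 8 ⇒ (2|983) = +1]
  = (983|71)    [QR: both ≡ 3 mod 4, sign flips]
  = (60|71)    [983 ≡ 60 mod 71]
  = (15|71)    [71 ≡ 7 mod 8 ⇒ (2|71)^2 = +1]
  = -(71|15)    [QR: both ≡ 3 mod 4, sign flips]
  = -(11|15)    [71 ≡ 11 mod 15]
  = (15|11)    [QR: both ≡ 3 mod 4, sign flips]
  = (4|11)    [15 ≡ 4 mod 11]
  = (1|11)    [11 ≡ 3 mod 8 ⇒ (2|11)^2 = +1]
  = 1    [(1|11) = 1]
The Legendre symbol is 1, so x^2 ≡ -142 (mod 983) has solution.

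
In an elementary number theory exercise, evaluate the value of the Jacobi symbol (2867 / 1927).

0

Reduce the numerator: 2867 ≡ 940 (mod 1927), so (2867 / 1927) = (940 / 1927).
Factor out 2: 940 = 2^2·235. Since 1927 ≡ 7 (mod 8), (2 / 1927) = +1, and (2 / 1927)^2 = +1. Now have (235 / 1927).
Both 235 ≡ 3 and 1927 ≡ 3 (mod 4), so reciprocity gives (235 / 1927) = -(1927 / 235). Reduce: 1927 ≡ 47 (mod 235). Now have -(47 / 235).
Both 47 ≡ 3 and 235 ≡ 3 (mod 4), so reciprocity gives (47 / 235) = -(235 / 47). Reduce: 235 ≡ 0 (mod 47). Now have (0 / 47).
The numerator is now 0 with denominator 47 > 1: the symbol is 0.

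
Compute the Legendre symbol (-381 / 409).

(-381 / 409)
  = (28 / 409)    [-381 ≡ 28 mod 409]
  = (7 / 409)    [409 ≡ 1 mod 8 ⇒ (2 / 409)^2 = +1]
  = (409 / 7)    [QR: 409 ≡ 1 mod 4, sign kept]
  = (3 / 7)    [409 ≡ 3 mod 7]
  = -(7 / 3)    [QR: both ≡ 3 mod 4, sign flips]
  = -(1 / 3)    [7 ≡ 1 mod 3]
  = -1    [(1 / 3) = 1]

-1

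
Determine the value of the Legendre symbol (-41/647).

-1

Reduce the numerator: -41 ≡ 606 (mod 647), so (-41/647) = (606/647).
Factor out 2: 606 = 2·303. Since 647 ≡ 7 (mod 8), (2/647) = +1. Now have (303/647).
Both 303 ≡ 3 and 647 ≡ 3 (mod 4), so reciprocity gives (303/647) = -(647/303). Reduce: 647 ≡ 41 (mod 303). Now have -(41/303).
41 ≡ 1 (mod 4), so quadratic reciprocity gives (41/303) = (303/41). Reduce: 303 ≡ 16 (mod 41). Now have -(16/41).
Factor out 2: 16 = 2^4. Since 41 ≡ 1 (mod 8), (2/41) = +1, and (2/41)^4 = +1. Now have -(1/41).
(1/41) = 1. Collecting the sign factors: -1.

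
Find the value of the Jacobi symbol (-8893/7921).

(-8893/7921)
  = (6949/7921)    [-8893 ≡ 6949 mod 7921]
  = (7921/6949)    [QR: 6949 ≡ 1 mod 4, sign kept]
  = (972/6949)    [7921 ≡ 972 mod 6949]
  = (243/6949)    [6949 ≡ 5 mod 8 ⇒ (2/6949)^2 = +1]
  = (6949/243)    [QR: 6949 ≡ 1 mod 4, sign kept]
  = (145/243)    [6949 ≡ 145 mod 243]
  = (243/145)    [QR: 145 ≡ 1 mod 4, sign kept]
  = (98/145)    [243 ≡ 98 mod 145]
  = (49/145)    [145 ≡ 1 mod 8 ⇒ (2/145) = +1]
  = (145/49)    [QR: 49 ≡ 1 mod 4, sign kept]
  = (47/49)    [145 ≡ 47 mod 49]
  = (49/47)    [QR: 49 ≡ 1 mod 4, sign kept]
  = (2/47)    [49 ≡ 2 mod 47]
  = (1/47)    [47 ≡ 7 mod 8 ⇒ (2/47) = +1]
  = 1    [(1/47) = 1]

1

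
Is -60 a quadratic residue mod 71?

no

(-60/71)
  = (11/71)    [-60 ≡ 11 mod 71]
  = -(71/11)    [QR: both ≡ 3 mod 4, sign flips]
  = -(5/11)    [71 ≡ 5 mod 11]
  = -(11/5)    [QR: 5 ≡ 1 mod 4, sign kept]
  = -(1/5)    [11 ≡ 1 mod 5]
  = -1    [(1/5) = 1]
(-60/71) = -1, and 71 is prime, so -60 is not a quadratic residue mod 71.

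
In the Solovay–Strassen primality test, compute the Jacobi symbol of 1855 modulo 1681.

Reduce the numerator: 1855 ≡ 174 (mod 1681), so (1855|1681) = (174|1681).
Factor out 2: 174 = 2·87. Since 1681 ≡ 1 (mod 8), (2|1681) = +1. Now have (87|1681).
1681 ≡ 1 (mod 4), so quadratic reciprocity gives (87|1681) = (1681|87). Reduce: 1681 ≡ 28 (mod 87). Now have (28|87).
Factor out 2: 28 = 2^2·7. Since 87 ≡ 7 (mod 8), (2|87) = +1, and (2|87)^2 = +1. Now have (7|87).
Both 7 ≡ 3 and 87 ≡ 3 (mod 4), so reciprocity gives (7|87) = -(87|7). Reduce: 87 ≡ 3 (mod 7). Now have -(3|7).
Both 3 ≡ 3 and 7 ≡ 3 (mod 4), so reciprocity gives (3|7) = -(7|3). Reduce: 7 ≡ 1 (mod 3). Now have (1|3).
(1|3) = 1. Collecting the sign factors: 1.

1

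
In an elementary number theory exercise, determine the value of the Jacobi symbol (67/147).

Both 67 ≡ 3 and 147 ≡ 3 (mod 4), so reciprocity gives (67/147) = -(147/67). Reduce: 147 ≡ 13 (mod 67). Now have -(13/67).
13 ≡ 1 (mod 4), so quadratic reciprocity gives (13/67) = (67/13). Reduce: 67 ≡ 2 (mod 13). Now have -(2/13).
Factor out 2: 2 = 2. Since 13 ≡ 5 (mod 8), (2/13) = -1. Now have (1/13).
(1/13) = 1. Collecting the sign factors: 1.

1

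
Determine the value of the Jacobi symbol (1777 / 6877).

1

(1777 / 6877)
  = (6877 / 1777)    [QR: 1777 ≡ 1 mod 4, sign kept]
  = (1546 / 1777)    [6877 ≡ 1546 mod 1777]
  = (773 / 1777)    [1777 ≡ 1 mod 8 ⇒ (2 / 1777) = +1]
  = (1777 / 773)    [QR: 773 ≡ 1 mod 4, sign kept]
  = (231 / 773)    [1777 ≡ 231 mod 773]
  = (773 / 231)    [QR: 773 ≡ 1 mod 4, sign kept]
  = (80 / 231)    [773 ≡ 80 mod 231]
  = (5 / 231)    [231 ≡ 7 mod 8 ⇒ (2 / 231)^4 = +1]
  = (231 / 5)    [QR: 5 ≡ 1 mod 4, sign kept]
  = (1 / 5)    [231 ≡ 1 mod 5]
  = 1    [(1 / 5) = 1]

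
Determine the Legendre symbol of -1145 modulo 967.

1

(-1145|967)
  = (789|967)    [-1145 ≡ 789 mod 967]
  = (967|789)    [QR: 789 ≡ 1 mod 4, sign kept]
  = (178|789)    [967 ≡ 178 mod 789]
  = -(89|789)    [789 ≡ 5 mod 8 ⇒ (2|789) = -1]
  = -(789|89)    [QR: 89 ≡ 1 mod 4, sign kept]
  = -(77|89)    [789 ≡ 77 mod 89]
  = -(89|77)    [QR: 77 ≡ 1 mod 4, sign kept]
  = -(12|77)    [89 ≡ 12 mod 77]
  = -(3|77)    [77 ≡ 5 mod 8 ⇒ (2|77)^2 = +1]
  = -(77|3)    [QR: 77 ≡ 1 mod 4, sign kept]
  = -(2|3)    [77 ≡ 2 mod 3]
  = (1|3)    [3 ≡ 3 mod 8 ⇒ (2|3) = -1]
  = 1    [(1|3) = 1]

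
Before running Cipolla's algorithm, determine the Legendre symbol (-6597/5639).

(-6597/5639)
  = (4681/5639)    [-6597 ≡ 4681 mod 5639]
  = (5639/4681)    [QR: 4681 ≡ 1 mod 4, sign kept]
  = (958/4681)    [5639 ≡ 958 mod 4681]
  = (479/4681)    [4681 ≡ 1 mod 8 ⇒ (2/4681) = +1]
  = (4681/479)    [QR: 4681 ≡ 1 mod 4, sign kept]
  = (370/479)    [4681 ≡ 370 mod 479]
  = (185/479)    [479 ≡ 7 mod 8 ⇒ (2/479) = +1]
  = (479/185)    [QR: 185 ≡ 1 mod 4, sign kept]
  = (109/185)    [479 ≡ 109 mod 185]
  = (185/109)    [QR: 109 ≡ 1 mod 4, sign kept]
  = (76/109)    [185 ≡ 76 mod 109]
  = (19/109)    [109 ≡ 5 mod 8 ⇒ (2/109)^2 = +1]
  = (109/19)    [QR: 109 ≡ 1 mod 4, sign kept]
  = (14/19)    [109 ≡ 14 mod 19]
  = -(7/19)    [19 ≡ 3 mod 8 ⇒ (2/19) = -1]
  = (19/7)    [QR: both ≡ 3 mod 4, sign flips]
  = (5/7)    [19 ≡ 5 mod 7]
  = (7/5)    [QR: 5 ≡ 1 mod 4, sign kept]
  = (2/5)    [7 ≡ 2 mod 5]
  = -(1/5)    [5 ≡ 5 mod 8 ⇒ (2/5) = -1]
  = -1    [(1/5) = 1]

-1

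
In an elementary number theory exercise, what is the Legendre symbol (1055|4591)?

1

(1055|4591)
  = -(4591|1055)    [QR: both ≡ 3 mod 4, sign flips]
  = -(371|1055)    [4591 ≡ 371 mod 1055]
  = (1055|371)    [QR: both ≡ 3 mod 4, sign flips]
  = (313|371)    [1055 ≡ 313 mod 371]
  = (371|313)    [QR: 313 ≡ 1 mod 4, sign kept]
  = (58|313)    [371 ≡ 58 mod 313]
  = (29|313)    [313 ≡ 1 mod 8 ⇒ (2|313) = +1]
  = (313|29)    [QR: 29 ≡ 1 mod 4, sign kept]
  = (23|29)    [313 ≡ 23 mod 29]
  = (29|23)    [QR: 29 ≡ 1 mod 4, sign kept]
  = (6|23)    [29 ≡ 6 mod 23]
  = (3|23)    [23 ≡ 7 mod 8 ⇒ (2|23) = +1]
  = -(23|3)    [QR: both ≡ 3 mod 4, sign flips]
  = -(2|3)    [23 ≡ 2 mod 3]
  = (1|3)    [3 ≡ 3 mod 8 ⇒ (2|3) = -1]
  = 1    [(1|3) = 1]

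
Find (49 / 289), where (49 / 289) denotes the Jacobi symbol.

(49 / 289)
  = (289 / 49)    [QR: 49 ≡ 1 mod 4, sign kept]
  = (44 / 49)    [289 ≡ 44 mod 49]
  = (11 / 49)    [49 ≡ 1 mod 8 ⇒ (2 / 49)^2 = +1]
  = (49 / 11)    [QR: 49 ≡ 1 mod 4, sign kept]
  = (5 / 11)    [49 ≡ 5 mod 11]
  = (11 / 5)    [QR: 5 ≡ 1 mod 4, sign kept]
  = (1 / 5)    [11 ≡ 1 mod 5]
  = 1    [(1 / 5) = 1]

1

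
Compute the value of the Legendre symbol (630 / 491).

(630 / 491)
  = (139 / 491)    [630 ≡ 139 mod 491]
  = -(491 / 139)    [QR: both ≡ 3 mod 4, sign flips]
  = -(74 / 139)    [491 ≡ 74 mod 139]
  = (37 / 139)    [139 ≡ 3 mod 8 ⇒ (2 / 139) = -1]
  = (139 / 37)    [QR: 37 ≡ 1 mod 4, sign kept]
  = (28 / 37)    [139 ≡ 28 mod 37]
  = (7 / 37)    [37 ≡ 5 mod 8 ⇒ (2 / 37)^2 = +1]
  = (37 / 7)    [QR: 37 ≡ 1 mod 4, sign kept]
  = (2 / 7)    [37 ≡ 2 mod 7]
  = (1 / 7)    [7 ≡ 7 mod 8 ⇒ (2 / 7) = +1]
  = 1    [(1 / 7) = 1]

1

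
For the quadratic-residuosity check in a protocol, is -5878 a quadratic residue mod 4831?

Reduce the numerator: -5878 ≡ 3784 (mod 4831), so (-5878/4831) = (3784/4831).
Factor out 2: 3784 = 2^3·473. Since 4831 ≡ 7 (mod 8), (2/4831) = +1, and (2/4831)^3 = +1. Now have (473/4831).
473 ≡ 1 (mod 4), so quadratic reciprocity gives (473/4831) = (4831/473). Reduce: 4831 ≡ 101 (mod 473). Now have (101/473).
101 ≡ 1 (mod 4), so quadratic reciprocity gives (101/473) = (473/101). Reduce: 473 ≡ 69 (mod 101). Now have (69/101).
69 ≡ 1 (mod 4), so quadratic reciprocity gives (69/101) = (101/69). Reduce: 101 ≡ 32 (mod 69). Now have (32/69).
Factor out 2: 32 = 2^5. Since 69 ≡ 5 (mod 8), (2/69) = -1, and (2/69)^5 = -1. Now have -(1/69).
(1/69) = 1. Collecting the sign factors: -1.
The Legendre symbol is -1, so x^2 ≡ -5878 (mod 4831) has no solution.

no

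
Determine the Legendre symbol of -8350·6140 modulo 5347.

By multiplicativity, (-8350·6140 / 5347) = (-8350 / 5347)·(6140 / 5347).
First factor (-8350 / 5347):
Reduce the numerator: -8350 ≡ 2344 (mod 5347), so (-8350 / 5347) = (2344 / 5347).
Factor out 2: 2344 = 2^3·293. Since 5347 ≡ 3 (mod 8), (2 / 5347) = -1, and (2 / 5347)^3 = -1. Now have -(293 / 5347).
293 ≡ 1 (mod 4), so quadratic reciprocity gives (293 / 5347) = (5347 / 293). Reduce: 5347 ≡ 73 (mod 293). Now have -(73 / 293).
73 ≡ 1 (mod 4), so quadratic reciprocity gives (73 / 293) = (293 / 73). Reduce: 293 ≡ 1 (mod 73). Now have -(1 / 73).
(1 / 73) = 1. Collecting the sign factors: -1.
Second factor (6140 / 5347):
Reduce the numerator: 6140 ≡ 793 (mod 5347), so (6140 / 5347) = (793 / 5347).
793 ≡ 1 (mod 4), so quadratic reciprocity gives (793 / 5347) = (5347 / 793). Reduce: 5347 ≡ 589 (mod 793). Now have (589 / 793).
589 ≡ 1 (mod 4), so quadratic reciprocity gives (589 / 793) = (793 / 589). Reduce: 793 ≡ 204 (mod 589). Now have (204 / 589).
Factor out 2: 204 = 2^2·51. Since 589 ≡ 5 (mod 8), (2 / 589) = -1, and (2 / 589)^2 = +1. Now have (51 / 589).
589 ≡ 1 (mod 4), so quadratic reciprocity gives (51 / 589) = (589 / 51). Reduce: 589 ≡ 28 (mod 51). Now have (28 / 51).
Factor out 2: 28 = 2^2·7. Since 51 ≡ 3 (mod 8), (2 / 51) = -1, and (2 / 51)^2 = +1. Now have (7 / 51).
Both 7 ≡ 3 and 51 ≡ 3 (mod 4), so reciprocity gives (7 / 51) = -(51 / 7). Reduce: 51 ≡ 2 (mod 7). Now have -(2 / 7).
Factor out 2: 2 = 2. Since 7 ≡ 7 (mod 8), (2 / 7) = +1. Now have -(1 / 7).
(1 / 7) = 1. Collecting the sign factors: -1.
Product: (-1)·(-1) = 1.

1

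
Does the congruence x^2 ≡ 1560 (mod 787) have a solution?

yes

(1560/787)
  = (773/787)    [1560 ≡ 773 mod 787]
  = (787/773)    [QR: 773 ≡ 1 mod 4, sign kept]
  = (14/773)    [787 ≡ 14 mod 773]
  = -(7/773)    [773 ≡ 5 mod 8 ⇒ (2/773) = -1]
  = -(773/7)    [QR: 773 ≡ 1 mod 4, sign kept]
  = -(3/7)    [773 ≡ 3 mod 7]
  = (7/3)    [QR: both ≡ 3 mod 4, sign flips]
  = (1/3)    [7 ≡ 1 mod 3]
  = 1    [(1/3) = 1]
(1560/787) = 1, and 787 is prime, so 1560 is a quadratic residue mod 787.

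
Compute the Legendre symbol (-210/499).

Pull out -1: (-210/499) = (-1/499)·(210/499). Since 499 ≡ 3 (mod 4), (-1/499) = -1. Now have -(210/499).
Factor out 2: 210 = 2·105. Since 499 ≡ 3 (mod 8), (2/499) = -1. Now have (105/499).
105 ≡ 1 (mod 4), so quadratic reciprocity gives (105/499) = (499/105). Reduce: 499 ≡ 79 (mod 105). Now have (79/105).
105 ≡ 1 (mod 4), so quadratic reciprocity gives (79/105) = (105/79). Reduce: 105 ≡ 26 (mod 79). Now have (26/79).
Factor out 2: 26 = 2·13. Since 79 ≡ 7 (mod 8), (2/79) = +1. Now have (13/79).
13 ≡ 1 (mod 4), so quadratic reciprocity gives (13/79) = (79/13). Reduce: 79 ≡ 1 (mod 13). Now have (1/13).
(1/13) = 1. Collecting the sign factors: 1.

1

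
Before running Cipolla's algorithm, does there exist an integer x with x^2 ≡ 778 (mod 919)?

(778/919)
  = (389/919)    [919 ≡ 7 mod 8 ⇒ (2/919) = +1]
  = (919/389)    [QR: 389 ≡ 1 mod 4, sign kept]
  = (141/389)    [919 ≡ 141 mod 389]
  = (389/141)    [QR: 141 ≡ 1 mod 4, sign kept]
  = (107/141)    [389 ≡ 107 mod 141]
  = (141/107)    [QR: 141 ≡ 1 mod 4, sign kept]
  = (34/107)    [141 ≡ 34 mod 107]
  = -(17/107)    [107 ≡ 3 mod 8 ⇒ (2/107) = -1]
  = -(107/17)    [QR: 17 ≡ 1 mod 4, sign kept]
  = -(5/17)    [107 ≡ 5 mod 17]
  = -(17/5)    [QR: 5 ≡ 1 mod 4, sign kept]
  = -(2/5)    [17 ≡ 2 mod 5]
  = (1/5)    [5 ≡ 5 mod 8 ⇒ (2/5) = -1]
  = 1    [(1/5) = 1]
The Legendre symbol is 1, so x^2 ≡ 778 (mod 919) has solution.

yes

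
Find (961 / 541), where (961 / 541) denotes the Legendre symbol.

1

Reduce the numerator: 961 ≡ 420 (mod 541), so (961 / 541) = (420 / 541).
Factor out 2: 420 = 2^2·105. Since 541 ≡ 5 (mod 8), (2 / 541) = -1, and (2 / 541)^2 = +1. Now have (105 / 541).
105 ≡ 1 (mod 4), so quadratic reciprocity gives (105 / 541) = (541 / 105). Reduce: 541 ≡ 16 (mod 105). Now have (16 / 105).
Factor out 2: 16 = 2^4. Since 105 ≡ 1 (mod 8), (2 / 105) = +1, and (2 / 105)^4 = +1. Now have (1 / 105).
(1 / 105) = 1. Collecting the sign factors: 1.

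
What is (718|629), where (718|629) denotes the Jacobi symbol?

(718|629)
  = (89|629)    [718 ≡ 89 mod 629]
  = (629|89)    [QR: 89 ≡ 1 mod 4, sign kept]
  = (6|89)    [629 ≡ 6 mod 89]
  = (3|89)    [89 ≡ 1 mod 8 ⇒ (2|89) = +1]
  = (89|3)    [QR: 89 ≡ 1 mod 4, sign kept]
  = (2|3)    [89 ≡ 2 mod 3]
  = -(1|3)    [3 ≡ 3 mod 8 ⇒ (2|3) = -1]
  = -1    [(1|3) = 1]

-1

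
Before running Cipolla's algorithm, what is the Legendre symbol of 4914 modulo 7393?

(4914/7393)
  = (2457/7393)    [7393 ≡ 1 mod 8 ⇒ (2/7393) = +1]
  = (7393/2457)    [QR: 2457 ≡ 1 mod 4, sign kept]
  = (22/2457)    [7393 ≡ 22 mod 2457]
  = (11/2457)    [2457 ≡ 1 mod 8 ⇒ (2/2457) = +1]
  = (2457/11)    [QR: 2457 ≡ 1 mod 4, sign kept]
  = (4/11)    [2457 ≡ 4 mod 11]
  = (1/11)    [11 ≡ 3 mod 8 ⇒ (2/11)^2 = +1]
  = 1    [(1/11) = 1]

1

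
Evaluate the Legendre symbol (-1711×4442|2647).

1

By multiplicativity, (-1711·4442|2647) = (-1711|2647)·(4442|2647).
First factor (-1711|2647):
(-1711|2647)
  = (936|2647)    [-1711 ≡ 936 mod 2647]
  = (117|2647)    [2647 ≡ 7 mod 8 ⇒ (2|2647)^3 = +1]
  = (2647|117)    [QR: 117 ≡ 1 mod 4, sign kept]
  = (73|117)    [2647 ≡ 73 mod 117]
  = (117|73)    [QR: 73 ≡ 1 mod 4, sign kept]
  = (44|73)    [117 ≡ 44 mod 73]
  = (11|73)    [73 ≡ 1 mod 8 ⇒ (2|73)^2 = +1]
  = (73|11)    [QR: 73 ≡ 1 mod 4, sign kept]
  = (7|11)    [73 ≡ 7 mod 11]
  = -(11|7)    [QR: both ≡ 3 mod 4, sign flips]
  = -(4|7)    [11 ≡ 4 mod 7]
  = -(1|7)    [7 ≡ 7 mod 8 ⇒ (2|7)^2 = +1]
  = -1    [(1|7) = 1]
Second factor (4442|2647):
(4442|2647)
  = (1795|2647)    [4442 ≡ 1795 mod 2647]
  = -(2647|1795)    [QR: both ≡ 3 mod 4, sign flips]
  = -(852|1795)    [2647 ≡ 852 mod 1795]
  = -(213|1795)    [1795 ≡ 3 mod 8 ⇒ (2|1795)^2 = +1]
  = -(1795|213)    [QR: 213 ≡ 1 mod 4, sign kept]
  = -(91|213)    [1795 ≡ 91 mod 213]
  = -(213|91)    [QR: 213 ≡ 1 mod 4, sign kept]
  = -(31|91)    [213 ≡ 31 mod 91]
  = (91|31)    [QR: both ≡ 3 mod 4, sign flips]
  = (29|31)    [91 ≡ 29 mod 31]
  = (31|29)    [QR: 29 ≡ 1 mod 4, sign kept]
  = (2|29)    [31 ≡ 2 mod 29]
  = -(1|29)    [29 ≡ 5 mod 8 ⇒ (2|29) = -1]
  = -1    [(1|29) = 1]
Product: (-1)·(-1) = 1.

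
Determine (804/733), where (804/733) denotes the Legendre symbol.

-1

Reduce the numerator: 804 ≡ 71 (mod 733), so (804/733) = (71/733).
733 ≡ 1 (mod 4), so quadratic reciprocity gives (71/733) = (733/71). Reduce: 733 ≡ 23 (mod 71). Now have (23/71).
Both 23 ≡ 3 and 71 ≡ 3 (mod 4), so reciprocity gives (23/71) = -(71/23). Reduce: 71 ≡ 2 (mod 23). Now have -(2/23).
Factor out 2: 2 = 2. Since 23 ≡ 7 (mod 8), (2/23) = +1. Now have -(1/23).
(1/23) = 1. Collecting the sign factors: -1.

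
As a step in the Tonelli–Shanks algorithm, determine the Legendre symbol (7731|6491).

-1

(7731|6491)
  = (1240|6491)    [7731 ≡ 1240 mod 6491]
  = -(155|6491)    [6491 ≡ 3 mod 8 ⇒ (2|6491)^3 = -1]
  = (6491|155)    [QR: both ≡ 3 mod 4, sign flips]
  = (136|155)    [6491 ≡ 136 mod 155]
  = -(17|155)    [155 ≡ 3 mod 8 ⇒ (2|155)^3 = -1]
  = -(155|17)    [QR: 17 ≡ 1 mod 4, sign kept]
  = -(2|17)    [155 ≡ 2 mod 17]
  = -(1|17)    [17 ≡ 1 mod 8 ⇒ (2|17) = +1]
  = -1    [(1|17) = 1]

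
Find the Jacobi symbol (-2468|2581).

(-2468|2581)
  = (2468|2581)    [2581 ≡ 1 mod 4 ⇒ (-1|2581) = +1]
  = (617|2581)    [2581 ≡ 5 mod 8 ⇒ (2|2581)^2 = +1]
  = (2581|617)    [QR: 617 ≡ 1 mod 4, sign kept]
  = (113|617)    [2581 ≡ 113 mod 617]
  = (617|113)    [QR: 113 ≡ 1 mod 4, sign kept]
  = (52|113)    [617 ≡ 52 mod 113]
  = (13|113)    [113 ≡ 1 mod 8 ⇒ (2|113)^2 = +1]
  = (113|13)    [QR: 13 ≡ 1 mod 4, sign kept]
  = (9|13)    [113 ≡ 9 mod 13]
  = (13|9)    [QR: 9 ≡ 1 mod 4, sign kept]
  = (4|9)    [13 ≡ 4 mod 9]
  = (1|9)    [9 ≡ 1 mod 8 ⇒ (2|9)^2 = +1]
  = 1    [(1|9) = 1]

1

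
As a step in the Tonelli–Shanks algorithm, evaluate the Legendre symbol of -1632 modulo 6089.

1

(-1632 / 6089)
  = (4457 / 6089)    [-1632 ≡ 4457 mod 6089]
  = (6089 / 4457)    [QR: 4457 ≡ 1 mod 4, sign kept]
  = (1632 / 4457)    [6089 ≡ 1632 mod 4457]
  = (51 / 4457)    [4457 ≡ 1 mod 8 ⇒ (2 / 4457)^5 = +1]
  = (4457 / 51)    [QR: 4457 ≡ 1 mod 4, sign kept]
  = (20 / 51)    [4457 ≡ 20 mod 51]
  = (5 / 51)    [51 ≡ 3 mod 8 ⇒ (2 / 51)^2 = +1]
  = (51 / 5)    [QR: 5 ≡ 1 mod 4, sign kept]
  = (1 / 5)    [51 ≡ 1 mod 5]
  = 1    [(1 / 5) = 1]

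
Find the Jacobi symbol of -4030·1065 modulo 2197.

0

By multiplicativity, (-4030·1065|2197) = (-4030|2197)·(1065|2197).
First factor (-4030|2197):
(-4030|2197)
  = (364|2197)    [-4030 ≡ 364 mod 2197]
  = (91|2197)    [2197 ≡ 5 mod 8 ⇒ (2|2197)^2 = +1]
  = (2197|91)    [QR: 2197 ≡ 1 mod 4, sign kept]
  = (13|91)    [2197 ≡ 13 mod 91]
  = (91|13)    [QR: 13 ≡ 1 mod 4, sign kept]
  = (0|13)    [91 ≡ 0 mod 13]
  = 0    [numerator 0, gcd > 1]
Second factor (1065|2197):
(1065|2197)
  = (2197|1065)    [QR: 1065 ≡ 1 mod 4, sign kept]
  = (67|1065)    [2197 ≡ 67 mod 1065]
  = (1065|67)    [QR: 1065 ≡ 1 mod 4, sign kept]
  = (60|67)    [1065 ≡ 60 mod 67]
  = (15|67)    [67 ≡ 3 mod 8 ⇒ (2|67)^2 = +1]
  = -(67|15)    [QR: both ≡ 3 mod 4, sign flips]
  = -(7|15)    [67 ≡ 7 mod 15]
  = (15|7)    [QR: both ≡ 3 mod 4, sign flips]
  = (1|7)    [15 ≡ 1 mod 7]
  = 1    [(1|7) = 1]
Product: (0)·(1) = 0.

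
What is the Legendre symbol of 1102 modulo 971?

1

Reduce the numerator: 1102 ≡ 131 (mod 971), so (1102 / 971) = (131 / 971).
Both 131 ≡ 3 and 971 ≡ 3 (mod 4), so reciprocity gives (131 / 971) = -(971 / 131). Reduce: 971 ≡ 54 (mod 131). Now have -(54 / 131).
Factor out 2: 54 = 2·27. Since 131 ≡ 3 (mod 8), (2 / 131) = -1. Now have (27 / 131).
Both 27 ≡ 3 and 131 ≡ 3 (mod 4), so reciprocity gives (27 / 131) = -(131 / 27). Reduce: 131 ≡ 23 (mod 27). Now have -(23 / 27).
Both 23 ≡ 3 and 27 ≡ 3 (mod 4), so reciprocity gives (23 / 27) = -(27 / 23). Reduce: 27 ≡ 4 (mod 23). Now have (4 / 23).
Factor out 2: 4 = 2^2. Since 23 ≡ 7 (mod 8), (2 / 23) = +1, and (2 / 23)^2 = +1. Now have (1 / 23).
(1 / 23) = 1. Collecting the sign factors: 1.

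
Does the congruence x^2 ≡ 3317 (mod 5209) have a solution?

3317 ≡ 1 (mod 4), so quadratic reciprocity gives (3317/5209) = (5209/3317). Reduce: 5209 ≡ 1892 (mod 3317). Now have (1892/3317).
Factor out 2: 1892 = 2^2·473. Since 3317 ≡ 5 (mod 8), (2/3317) = -1, and (2/3317)^2 = +1. Now have (473/3317).
473 ≡ 1 (mod 4), so quadratic reciprocity gives (473/3317) = (3317/473). Reduce: 3317 ≡ 6 (mod 473). Now have (6/473).
Factor out 2: 6 = 2·3. Since 473 ≡ 1 (mod 8), (2/473) = +1. Now have (3/473).
473 ≡ 1 (mod 4), so quadratic reciprocity gives (3/473) = (473/3). Reduce: 473 ≡ 2 (mod 3). Now have (2/3).
Factor out 2: 2 = 2. Since 3 ≡ 3 (mod 8), (2/3) = -1. Now have -(1/3).
(1/3) = 1. Collecting the sign factors: -1.
(3317/5209) = -1, and 5209 is prime, so 3317 is not a quadratic residue mod 5209.

no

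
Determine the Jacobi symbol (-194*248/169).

By multiplicativity, (-194·248/169) = (-194/169)·(248/169).
First factor (-194/169):
Pull out -1: (-194/169) = (-1/169)·(194/169). Since 169 ≡ 1 (mod 4), (-1/169) = +1. Now have (194/169).
Reduce the numerator: 194 ≡ 25 (mod 169), so (194/169) = (25/169).
25 ≡ 1 (mod 4), so quadratic reciprocity gives (25/169) = (169/25). Reduce: 169 ≡ 19 (mod 25). Now have (19/25).
25 ≡ 1 (mod 4), so quadratic reciprocity gives (19/25) = (25/19). Reduce: 25 ≡ 6 (mod 19). Now have (6/19).
Factor out 2: 6 = 2·3. Since 19 ≡ 3 (mod 8), (2/19) = -1. Now have -(3/19).
Both 3 ≡ 3 and 19 ≡ 3 (mod 4), so reciprocity gives (3/19) = -(19/3). Reduce: 19 ≡ 1 (mod 3). Now have (1/3).
(1/3) = 1. Collecting the sign factors: 1.
Second factor (248/169):
Reduce the numerator: 248 ≡ 79 (mod 169), so (248/169) = (79/169).
169 ≡ 1 (mod 4), so quadratic reciprocity gives (79/169) = (169/79). Reduce: 169 ≡ 11 (mod 79). Now have (11/79).
Both 11 ≡ 3 and 79 ≡ 3 (mod 4), so reciprocity gives (11/79) = -(79/11). Reduce: 79 ≡ 2 (mod 11). Now have -(2/11).
Factor out 2: 2 = 2. Since 11 ≡ 3 (mod 8), (2/11) = -1. Now have (1/11).
(1/11) = 1. Collecting the sign factors: 1.
Product: (1)·(1) = 1.

1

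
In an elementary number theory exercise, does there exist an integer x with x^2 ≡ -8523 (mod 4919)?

Reduce the numerator: -8523 ≡ 1315 (mod 4919), so (-8523/4919) = (1315/4919).
Both 1315 ≡ 3 and 4919 ≡ 3 (mod 4), so reciprocity gives (1315/4919) = -(4919/1315). Reduce: 4919 ≡ 974 (mod 1315). Now have -(974/1315).
Factor out 2: 974 = 2·487. Since 1315 ≡ 3 (mod 8), (2/1315) = -1. Now have (487/1315).
Both 487 ≡ 3 and 1315 ≡ 3 (mod 4), so reciprocity gives (487/1315) = -(1315/487). Reduce: 1315 ≡ 341 (mod 487). Now have -(341/487).
341 ≡ 1 (mod 4), so quadratic reciprocity gives (341/487) = (487/341). Reduce: 487 ≡ 146 (mod 341). Now have -(146/341).
Factor out 2: 146 = 2·73. Since 341 ≡ 5 (mod 8), (2/341) = -1. Now have (73/341).
73 ≡ 1 (mod 4), so quadratic reciprocity gives (73/341) = (341/73). Reduce: 341 ≡ 49 (mod 73). Now have (49/73).
49 ≡ 1 (mod 4), so quadratic reciprocity gives (49/73) = (73/49). Reduce: 73 ≡ 24 (mod 49). Now have (24/49).
Factor out 2: 24 = 2^3·3. Since 49 ≡ 1 (mod 8), (2/49) = +1, and (2/49)^3 = +1. Now have (3/49).
49 ≡ 1 (mod 4), so quadratic reciprocity gives (3/49) = (49/3). Reduce: 49 ≡ 1 (mod 3). Now have (1/3).
(1/3) = 1. Collecting the sign factors: 1.
(-8523/4919) = 1, and 4919 is prime, so -8523 is a quadratic residue mod 4919.

yes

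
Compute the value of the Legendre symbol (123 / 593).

(123 / 593)
  = (593 / 123)    [QR: 593 ≡ 1 mod 4, sign kept]
  = (101 / 123)    [593 ≡ 101 mod 123]
  = (123 / 101)    [QR: 101 ≡ 1 mod 4, sign kept]
  = (22 / 101)    [123 ≡ 22 mod 101]
  = -(11 / 101)    [101 ≡ 5 mod 8 ⇒ (2 / 101) = -1]
  = -(101 / 11)    [QR: 101 ≡ 1 mod 4, sign kept]
  = -(2 / 11)    [101 ≡ 2 mod 11]
  = (1 / 11)    [11 ≡ 3 mod 8 ⇒ (2 / 11) = -1]
  = 1    [(1 / 11) = 1]

1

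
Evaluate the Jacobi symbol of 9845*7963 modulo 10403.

-1

By multiplicativity, (9845·7963 / 10403) = (9845 / 10403)·(7963 / 10403).
First factor (9845 / 10403):
(9845 / 10403)
  = (10403 / 9845)    [QR: 9845 ≡ 1 mod 4, sign kept]
  = (558 / 9845)    [10403 ≡ 558 mod 9845]
  = -(279 / 9845)    [9845 ≡ 5 mod 8 ⇒ (2 / 9845) = -1]
  = -(9845 / 279)    [QR: 9845 ≡ 1 mod 4, sign kept]
  = -(80 / 279)    [9845 ≡ 80 mod 279]
  = -(5 / 279)    [279 ≡ 7 mod 8 ⇒ (2 / 279)^4 = +1]
  = -(279 / 5)    [QR: 5 ≡ 1 mod 4, sign kept]
  = -(4 / 5)    [279 ≡ 4 mod 5]
  = -(1 / 5)    [5 ≡ 5 mod 8 ⇒ (2 / 5)^2 = +1]
  = -1    [(1 / 5) = 1]
Second factor (7963 / 10403):
(7963 / 10403)
  = -(10403 / 7963)    [QR: both ≡ 3 mod 4, sign flips]
  = -(2440 / 7963)    [10403 ≡ 2440 mod 7963]
  = (305 / 7963)    [7963 ≡ 3 mod 8 ⇒ (2 / 7963)^3 = -1]
  = (7963 / 305)    [QR: 305 ≡ 1 mod 4, sign kept]
  = (33 / 305)    [7963 ≡ 33 mod 305]
  = (305 / 33)    [QR: 33 ≡ 1 mod 4, sign kept]
  = (8 / 33)    [305 ≡ 8 mod 33]
  = (1 / 33)    [33 ≡ 1 mod 8 ⇒ (2 / 33)^3 = +1]
  = 1    [(1 / 33) = 1]
Product: (-1)·(1) = -1.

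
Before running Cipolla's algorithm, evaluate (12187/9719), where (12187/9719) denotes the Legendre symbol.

-1

(12187/9719)
  = (2468/9719)    [12187 ≡ 2468 mod 9719]
  = (617/9719)    [9719 ≡ 7 mod 8 ⇒ (2/9719)^2 = +1]
  = (9719/617)    [QR: 617 ≡ 1 mod 4, sign kept]
  = (464/617)    [9719 ≡ 464 mod 617]
  = (29/617)    [617 ≡ 1 mod 8 ⇒ (2/617)^4 = +1]
  = (617/29)    [QR: 29 ≡ 1 mod 4, sign kept]
  = (8/29)    [617 ≡ 8 mod 29]
  = -(1/29)    [29 ≡ 5 mod 8 ⇒ (2/29)^3 = -1]
  = -1    [(1/29) = 1]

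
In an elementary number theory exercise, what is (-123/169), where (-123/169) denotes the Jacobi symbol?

Pull out -1: (-123/169) = (-1/169)·(123/169). Since 169 ≡ 1 (mod 4), (-1/169) = +1. Now have (123/169).
169 ≡ 1 (mod 4), so quadratic reciprocity gives (123/169) = (169/123). Reduce: 169 ≡ 46 (mod 123). Now have (46/123).
Factor out 2: 46 = 2·23. Since 123 ≡ 3 (mod 8), (2/123) = -1. Now have -(23/123).
Both 23 ≡ 3 and 123 ≡ 3 (mod 4), so reciprocity gives (23/123) = -(123/23). Reduce: 123 ≡ 8 (mod 23). Now have (8/23).
Factor out 2: 8 = 2^3. Since 23 ≡ 7 (mod 8), (2/23) = +1, and (2/23)^3 = +1. Now have (1/23).
(1/23) = 1. Collecting the sign factors: 1.

1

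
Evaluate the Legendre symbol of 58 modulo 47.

-1

Reduce the numerator: 58 ≡ 11 (mod 47), so (58/47) = (11/47).
Both 11 ≡ 3 and 47 ≡ 3 (mod 4), so reciprocity gives (11/47) = -(47/11). Reduce: 47 ≡ 3 (mod 11). Now have -(3/11).
Both 3 ≡ 3 and 11 ≡ 3 (mod 4), so reciprocity gives (3/11) = -(11/3). Reduce: 11 ≡ 2 (mod 3). Now have (2/3).
Factor out 2: 2 = 2. Since 3 ≡ 3 (mod 8), (2/3) = -1. Now have -(1/3).
(1/3) = 1. Collecting the sign factors: -1.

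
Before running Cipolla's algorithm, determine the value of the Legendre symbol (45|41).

1

Reduce the numerator: 45 ≡ 4 (mod 41), so (45|41) = (4|41).
Factor out 2: 4 = 2^2. Since 41 ≡ 1 (mod 8), (2|41) = +1, and (2|41)^2 = +1. Now have (1|41).
(1|41) = 1. Collecting the sign factors: 1.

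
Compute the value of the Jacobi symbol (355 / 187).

1

Reduce the numerator: 355 ≡ 168 (mod 187), so (355 / 187) = (168 / 187).
Factor out 2: 168 = 2^3·21. Since 187 ≡ 3 (mod 8), (2 / 187) = -1, and (2 / 187)^3 = -1. Now have -(21 / 187).
21 ≡ 1 (mod 4), so quadratic reciprocity gives (21 / 187) = (187 / 21). Reduce: 187 ≡ 19 (mod 21). Now have -(19 / 21).
21 ≡ 1 (mod 4), so quadratic reciprocity gives (19 / 21) = (21 / 19). Reduce: 21 ≡ 2 (mod 19). Now have -(2 / 19).
Factor out 2: 2 = 2. Since 19 ≡ 3 (mod 8), (2 / 19) = -1. Now have (1 / 19).
(1 / 19) = 1. Collecting the sign factors: 1.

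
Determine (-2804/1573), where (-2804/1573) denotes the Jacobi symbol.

1

Pull out -1: (-2804/1573) = (-1/1573)·(2804/1573). Since 1573 ≡ 1 (mod 4), (-1/1573) = +1. Now have (2804/1573).
Reduce the numerator: 2804 ≡ 1231 (mod 1573), so (2804/1573) = (1231/1573).
1573 ≡ 1 (mod 4), so quadratic reciprocity gives (1231/1573) = (1573/1231). Reduce: 1573 ≡ 342 (mod 1231). Now have (342/1231).
Factor out 2: 342 = 2·171. Since 1231 ≡ 7 (mod 8), (2/1231) = +1. Now have (171/1231).
Both 171 ≡ 3 and 1231 ≡ 3 (mod 4), so reciprocity gives (171/1231) = -(1231/171). Reduce: 1231 ≡ 34 (mod 171). Now have -(34/171).
Factor out 2: 34 = 2·17. Since 171 ≡ 3 (mod 8), (2/171) = -1. Now have (17/171).
17 ≡ 1 (mod 4), so quadratic reciprocity gives (17/171) = (171/17). Reduce: 171 ≡ 1 (mod 17). Now have (1/17).
(1/17) = 1. Collecting the sign factors: 1.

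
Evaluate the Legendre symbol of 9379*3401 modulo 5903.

By multiplicativity, (9379·3401 / 5903) = (9379 / 5903)·(3401 / 5903).
First factor (9379 / 5903):
(9379 / 5903)
  = (3476 / 5903)    [9379 ≡ 3476 mod 5903]
  = (869 / 5903)    [5903 ≡ 7 mod 8 ⇒ (2 / 5903)^2 = +1]
  = (5903 / 869)    [QR: 869 ≡ 1 mod 4, sign kept]
  = (689 / 869)    [5903 ≡ 689 mod 869]
  = (869 / 689)    [QR: 689 ≡ 1 mod 4, sign kept]
  = (180 / 689)    [869 ≡ 180 mod 689]
  = (45 / 689)    [689 ≡ 1 mod 8 ⇒ (2 / 689)^2 = +1]
  = (689 / 45)    [QR: 45 ≡ 1 mod 4, sign kept]
  = (14 / 45)    [689 ≡ 14 mod 45]
  = -(7 / 45)    [45 ≡ 5 mod 8 ⇒ (2 / 45) = -1]
  = -(45 / 7)    [QR: 45 ≡ 1 mod 4, sign kept]
  = -(3 / 7)    [45 ≡ 3 mod 7]
  = (7 / 3)    [QR: both ≡ 3 mod 4, sign flips]
  = (1 / 3)    [7 ≡ 1 mod 3]
  = 1    [(1 / 3) = 1]
Second factor (3401 / 5903):
(3401 / 5903)
  = (5903 / 3401)    [QR: 3401 ≡ 1 mod 4, sign kept]
  = (2502 / 3401)    [5903 ≡ 2502 mod 3401]
  = (1251 / 3401)    [3401 ≡ 1 mod 8 ⇒ (2 / 3401) = +1]
  = (3401 / 1251)    [QR: 3401 ≡ 1 mod 4, sign kept]
  = (899 / 1251)    [3401 ≡ 899 mod 1251]
  = -(1251 / 899)    [QR: both ≡ 3 mod 4, sign flips]
  = -(352 / 899)    [1251 ≡ 352 mod 899]
  = (11 / 899)    [899 ≡ 3 mod 8 ⇒ (2 / 899)^5 = -1]
  = -(899 / 11)    [QR: both ≡ 3 mod 4, sign flips]
  = -(8 / 11)    [899 ≡ 8 mod 11]
  = (1 / 11)    [11 ≡ 3 mod 8 ⇒ (2 / 11)^3 = -1]
  = 1    [(1 / 11) = 1]
Product: (1)·(1) = 1.

1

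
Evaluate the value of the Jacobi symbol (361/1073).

361 ≡ 1 (mod 4), so quadratic reciprocity gives (361/1073) = (1073/361). Reduce: 1073 ≡ 351 (mod 361). Now have (351/361).
361 ≡ 1 (mod 4), so quadratic reciprocity gives (351/361) = (361/351). Reduce: 361 ≡ 10 (mod 351). Now have (10/351).
Factor out 2: 10 = 2·5. Since 351 ≡ 7 (mod 8), (2/351) = +1. Now have (5/351).
5 ≡ 1 (mod 4), so quadratic reciprocity gives (5/351) = (351/5). Reduce: 351 ≡ 1 (mod 5). Now have (1/5).
(1/5) = 1. Collecting the sign factors: 1.

1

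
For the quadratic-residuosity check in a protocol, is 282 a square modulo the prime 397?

Factor out 2: 282 = 2·141. Since 397 ≡ 5 (mod 8), (2/397) = -1. Now have -(141/397).
141 ≡ 1 (mod 4), so quadratic reciprocity gives (141/397) = (397/141). Reduce: 397 ≡ 115 (mod 141). Now have -(115/141).
141 ≡ 1 (mod 4), so quadratic reciprocity gives (115/141) = (141/115). Reduce: 141 ≡ 26 (mod 115). Now have -(26/115).
Factor out 2: 26 = 2·13. Since 115 ≡ 3 (mod 8), (2/115) = -1. Now have (13/115).
13 ≡ 1 (mod 4), so quadratic reciprocity gives (13/115) = (115/13). Reduce: 115 ≡ 11 (mod 13). Now have (11/13).
13 ≡ 1 (mod 4), so quadratic reciprocity gives (11/13) = (13/11). Reduce: 13 ≡ 2 (mod 11). Now have (2/11).
Factor out 2: 2 = 2. Since 11 ≡ 3 (mod 8), (2/11) = -1. Now have -(1/11).
(1/11) = 1. Collecting the sign factors: -1.
The Legendre symbol is -1, so x^2 ≡ 282 (mod 397) has no solution.

no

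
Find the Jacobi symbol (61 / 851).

1

(61 / 851)
  = (851 / 61)    [QR: 61 ≡ 1 mod 4, sign kept]
  = (58 / 61)    [851 ≡ 58 mod 61]
  = -(29 / 61)    [61 ≡ 5 mod 8 ⇒ (2 / 61) = -1]
  = -(61 / 29)    [QR: 29 ≡ 1 mod 4, sign kept]
  = -(3 / 29)    [61 ≡ 3 mod 29]
  = -(29 / 3)    [QR: 29 ≡ 1 mod 4, sign kept]
  = -(2 / 3)    [29 ≡ 2 mod 3]
  = (1 / 3)    [3 ≡ 3 mod 8 ⇒ (2 / 3) = -1]
  = 1    [(1 / 3) = 1]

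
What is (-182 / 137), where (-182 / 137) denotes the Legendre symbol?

-1

(-182 / 137)
  = (92 / 137)    [-182 ≡ 92 mod 137]
  = (23 / 137)    [137 ≡ 1 mod 8 ⇒ (2 / 137)^2 = +1]
  = (137 / 23)    [QR: 137 ≡ 1 mod 4, sign kept]
  = (22 / 23)    [137 ≡ 22 mod 23]
  = (11 / 23)    [23 ≡ 7 mod 8 ⇒ (2 / 23) = +1]
  = -(23 / 11)    [QR: both ≡ 3 mod 4, sign flips]
  = -(1 / 11)    [23 ≡ 1 mod 11]
  = -1    [(1 / 11) = 1]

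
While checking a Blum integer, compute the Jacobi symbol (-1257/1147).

1

(-1257/1147)
  = -(1257/1147)    [1147 ≡ 3 mod 4 ⇒ (-1/1147) = -1]
  = -(110/1147)    [1257 ≡ 110 mod 1147]
  = (55/1147)    [1147 ≡ 3 mod 8 ⇒ (2/1147) = -1]
  = -(1147/55)    [QR: both ≡ 3 mod 4, sign flips]
  = -(47/55)    [1147 ≡ 47 mod 55]
  = (55/47)    [QR: both ≡ 3 mod 4, sign flips]
  = (8/47)    [55 ≡ 8 mod 47]
  = (1/47)    [47 ≡ 7 mod 8 ⇒ (2/47)^3 = +1]
  = 1    [(1/47) = 1]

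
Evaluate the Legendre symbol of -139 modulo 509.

(-139 / 509)
  = (370 / 509)    [-139 ≡ 370 mod 509]
  = -(185 / 509)    [509 ≡ 5 mod 8 ⇒ (2 / 509) = -1]
  = -(509 / 185)    [QR: 185 ≡ 1 mod 4, sign kept]
  = -(139 / 185)    [509 ≡ 139 mod 185]
  = -(185 / 139)    [QR: 185 ≡ 1 mod 4, sign kept]
  = -(46 / 139)    [185 ≡ 46 mod 139]
  = (23 / 139)    [139 ≡ 3 mod 8 ⇒ (2 / 139) = -1]
  = -(139 / 23)    [QR: both ≡ 3 mod 4, sign flips]
  = -(1 / 23)    [139 ≡ 1 mod 23]
  = -1    [(1 / 23) = 1]

-1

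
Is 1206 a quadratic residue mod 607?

no

(1206/607)
  = (599/607)    [1206 ≡ 599 mod 607]
  = -(607/599)    [QR: both ≡ 3 mod 4, sign flips]
  = -(8/599)    [607 ≡ 8 mod 599]
  = -(1/599)    [599 ≡ 7 mod 8 ⇒ (2/599)^3 = +1]
  = -1    [(1/599) = 1]
The Legendre symbol is -1, so x^2 ≡ 1206 (mod 607) has no solution.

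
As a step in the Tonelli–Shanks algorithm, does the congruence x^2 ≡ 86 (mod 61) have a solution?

Reduce the numerator: 86 ≡ 25 (mod 61), so (86/61) = (25/61).
25 ≡ 1 (mod 4), so quadratic reciprocity gives (25/61) = (61/25). Reduce: 61 ≡ 11 (mod 25). Now have (11/25).
25 ≡ 1 (mod 4), so quadratic reciprocity gives (11/25) = (25/11). Reduce: 25 ≡ 3 (mod 11). Now have (3/11).
Both 3 ≡ 3 and 11 ≡ 3 (mod 4), so reciprocity gives (3/11) = -(11/3). Reduce: 11 ≡ 2 (mod 3). Now have -(2/3).
Factor out 2: 2 = 2. Since 3 ≡ 3 (mod 8), (2/3) = -1. Now have (1/3).
(1/3) = 1. Collecting the sign factors: 1.
The Legendre symbol is 1, so x^2 ≡ 86 (mod 61) has solution.

yes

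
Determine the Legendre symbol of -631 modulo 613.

-1

Reduce the numerator: -631 ≡ 595 (mod 613), so (-631 / 613) = (595 / 613).
613 ≡ 1 (mod 4), so quadratic reciprocity gives (595 / 613) = (613 / 595). Reduce: 613 ≡ 18 (mod 595). Now have (18 / 595).
Factor out 2: 18 = 2·9. Since 595 ≡ 3 (mod 8), (2 / 595) = -1. Now have -(9 / 595).
9 ≡ 1 (mod 4), so quadratic reciprocity gives (9 / 595) = (595 / 9). Reduce: 595 ≡ 1 (mod 9). Now have -(1 / 9).
(1 / 9) = 1. Collecting the sign factors: -1.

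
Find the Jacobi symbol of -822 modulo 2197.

Pull out -1: (-822|2197) = (-1|2197)·(822|2197). Since 2197 ≡ 1 (mod 4), (-1|2197) = +1. Now have (822|2197).
Factor out 2: 822 = 2·411. Since 2197 ≡ 5 (mod 8), (2|2197) = -1. Now have -(411|2197).
2197 ≡ 1 (mod 4), so quadratic reciprocity gives (411|2197) = (2197|411). Reduce: 2197 ≡ 142 (mod 411). Now have -(142|411).
Factor out 2: 142 = 2·71. Since 411 ≡ 3 (mod 8), (2|411) = -1. Now have (71|411).
Both 71 ≡ 3 and 411 ≡ 3 (mod 4), so reciprocity gives (71|411) = -(411|71). Reduce: 411 ≡ 56 (mod 71). Now have -(56|71).
Factor out 2: 56 = 2^3·7. Since 71 ≡ 7 (mod 8), (2|71) = +1, and (2|71)^3 = +1. Now have -(7|71).
Both 7 ≡ 3 and 71 ≡ 3 (mod 4), so reciprocity gives (7|71) = -(71|7). Reduce: 71 ≡ 1 (mod 7). Now have (1|7).
(1|7) = 1. Collecting the sign factors: 1.

1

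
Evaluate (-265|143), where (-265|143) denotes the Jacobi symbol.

Reduce the numerator: -265 ≡ 21 (mod 143), so (-265|143) = (21|143).
21 ≡ 1 (mod 4), so quadratic reciprocity gives (21|143) = (143|21). Reduce: 143 ≡ 17 (mod 21). Now have (17|21).
17 ≡ 1 (mod 4), so quadratic reciprocity gives (17|21) = (21|17). Reduce: 21 ≡ 4 (mod 17). Now have (4|17).
Factor out 2: 4 = 2^2. Since 17 ≡ 1 (mod 8), (2|17) = +1, and (2|17)^2 = +1. Now have (1|17).
(1|17) = 1. Collecting the sign factors: 1.

1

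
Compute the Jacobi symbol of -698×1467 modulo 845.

By multiplicativity, (-698·1467/845) = (-698/845)·(1467/845).
First factor (-698/845):
(-698/845)
  = (698/845)    [845 ≡ 1 mod 4 ⇒ (-1/845) = +1]
  = -(349/845)    [845 ≡ 5 mod 8 ⇒ (2/845) = -1]
  = -(845/349)    [QR: 349 ≡ 1 mod 4, sign kept]
  = -(147/349)    [845 ≡ 147 mod 349]
  = -(349/147)    [QR: 349 ≡ 1 mod 4, sign kept]
  = -(55/147)    [349 ≡ 55 mod 147]
  = (147/55)    [QR: both ≡ 3 mod 4, sign flips]
  = (37/55)    [147 ≡ 37 mod 55]
  = (55/37)    [QR: 37 ≡ 1 mod 4, sign kept]
  = (18/37)    [55 ≡ 18 mod 37]
  = -(9/37)    [37 ≡ 5 mod 8 ⇒ (2/37) = -1]
  = -(37/9)    [QR: 9 ≡ 1 mod 4, sign kept]
  = -(1/9)    [37 ≡ 1 mod 9]
  = -1    [(1/9) = 1]
Second factor (1467/845):
(1467/845)
  = (622/845)    [1467 ≡ 622 mod 845]
  = -(311/845)    [845 ≡ 5 mod 8 ⇒ (2/845) = -1]
  = -(845/311)    [QR: 845 ≡ 1 mod 4, sign kept]
  = -(223/311)    [845 ≡ 223 mod 311]
  = (311/223)    [QR: both ≡ 3 mod 4, sign flips]
  = (88/223)    [311 ≡ 88 mod 223]
  = (11/223)    [223 ≡ 7 mod 8 ⇒ (2/223)^3 = +1]
  = -(223/11)    [QR: both ≡ 3 mod 4, sign flips]
  = -(3/11)    [223 ≡ 3 mod 11]
  = (11/3)    [QR: both ≡ 3 mod 4, sign flips]
  = (2/3)    [11 ≡ 2 mod 3]
  = -(1/3)    [3 ≡ 3 mod 8 ⇒ (2/3) = -1]
  = -1    [(1/3) = 1]
Product: (-1)·(-1) = 1.

1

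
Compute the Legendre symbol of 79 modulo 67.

-1

(79/67)
  = (12/67)    [79 ≡ 12 mod 67]
  = (3/67)    [67 ≡ 3 mod 8 ⇒ (2/67)^2 = +1]
  = -(67/3)    [QR: both ≡ 3 mod 4, sign flips]
  = -(1/3)    [67 ≡ 1 mod 3]
  = -1    [(1/3) = 1]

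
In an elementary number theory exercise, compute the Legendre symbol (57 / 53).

Reduce the numerator: 57 ≡ 4 (mod 53), so (57 / 53) = (4 / 53).
Factor out 2: 4 = 2^2. Since 53 ≡ 5 (mod 8), (2 / 53) = -1, and (2 / 53)^2 = +1. Now have (1 / 53).
(1 / 53) = 1. Collecting the sign factors: 1.

1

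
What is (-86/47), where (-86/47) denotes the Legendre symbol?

1

Reduce the numerator: -86 ≡ 8 (mod 47), so (-86/47) = (8/47).
Factor out 2: 8 = 2^3. Since 47 ≡ 7 (mod 8), (2/47) = +1, and (2/47)^3 = +1. Now have (1/47).
(1/47) = 1. Collecting the sign factors: 1.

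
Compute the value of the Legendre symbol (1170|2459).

Factor out 2: 1170 = 2·585. Since 2459 ≡ 3 (mod 8), (2|2459) = -1. Now have -(585|2459).
585 ≡ 1 (mod 4), so quadratic reciprocity gives (585|2459) = (2459|585). Reduce: 2459 ≡ 119 (mod 585). Now have -(119|585).
585 ≡ 1 (mod 4), so quadratic reciprocity gives (119|585) = (585|119). Reduce: 585 ≡ 109 (mod 119). Now have -(109|119).
109 ≡ 1 (mod 4), so quadratic reciprocity gives (109|119) = (119|109). Reduce: 119 ≡ 10 (mod 109). Now have -(10|109).
Factor out 2: 10 = 2·5. Since 109 ≡ 5 (mod 8), (2|109) = -1. Now have (5|109).
5 ≡ 1 (mod 4), so quadratic reciprocity gives (5|109) = (109|5). Reduce: 109 ≡ 4 (mod 5). Now have (4|5).
Factor out 2: 4 = 2^2. Since 5 ≡ 5 (mod 8), (2|5) = -1, and (2|5)^2 = +1. Now have (1|5).
(1|5) = 1. Collecting the sign factors: 1.

1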